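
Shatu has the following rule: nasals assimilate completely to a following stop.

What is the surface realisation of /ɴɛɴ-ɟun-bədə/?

/ɴ/ is the segment targeted by the rule; it sits immediately before /ɟ/, so it assimilates completely and surfaces as [ɟ].
The same rule applies at the second boundary: /n/ → [b] next to /b/.

[ɴɛɟɟubbədə]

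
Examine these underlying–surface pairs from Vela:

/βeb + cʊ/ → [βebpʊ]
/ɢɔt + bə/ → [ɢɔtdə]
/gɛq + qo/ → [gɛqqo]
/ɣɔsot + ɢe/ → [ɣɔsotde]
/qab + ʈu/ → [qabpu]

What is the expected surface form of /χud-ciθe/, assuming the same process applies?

[χudtiθe]

The data show progressive place assimilation: /c/ → [p] after /b/; /b/ → [d] after /t/; /ɢ/ → [d] after /t/; /ʈ/ → [p] after /b/. In each pair only place changes, matching the preceding consonant, while manner and voice stay constant.
Nothing changes in [gɛqqo]: there the adjacent consonants already agree in place (/q/ and /q/ are both uvular), so this form is consistent with the same rule.
The rule targets /c/ (voiceless palatal stop), which sits after the trigger /d/ (alveolar).
The voiceless alveolar stop is [t], so /c/ → [t].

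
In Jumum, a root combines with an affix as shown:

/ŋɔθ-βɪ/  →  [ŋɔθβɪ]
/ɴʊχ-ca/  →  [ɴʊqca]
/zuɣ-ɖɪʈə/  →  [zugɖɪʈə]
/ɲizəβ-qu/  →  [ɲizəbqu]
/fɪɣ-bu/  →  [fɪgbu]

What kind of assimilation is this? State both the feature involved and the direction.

regressive manner assimilation

The segment that alternates is /χ/, which surfaces as [q] when adjacent to /c/.
/χ/ is a fricative while /c/ is a stop; the output [q] is a stop, matching the trigger — so the feature that spreads is manner.
Place and voice are unchanged, so the assimilation is partial, not total.
The same holds elsewhere in the data: /ɣ/ → [g] before /ɖ/ (fricative → stop, matching a stop); /β/ → [b] before /q/ (fricative → stop, matching a stop); /ɣ/ → [g] before /b/ (fricative → stop, matching a stop) — only manner changes, and always toward the following segment.
No alternation appears in [ŋɔθβɪ]: there the adjacent consonants already agree in manner (/θ/ and /β/ are both fricatives), so this form is consistent with the same rule.
The trigger is the following segment, so the direction is regressive (anticipatory).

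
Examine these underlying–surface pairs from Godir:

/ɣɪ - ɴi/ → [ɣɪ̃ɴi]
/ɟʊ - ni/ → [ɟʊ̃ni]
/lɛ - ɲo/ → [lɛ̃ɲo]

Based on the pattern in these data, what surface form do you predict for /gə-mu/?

[gə̃mu]

The data show regressive nasality assimilation (vowel nasalisation): /ɪ/ → [ɪ̃] before /ɴ/; /ʊ/ → [ʊ̃] before /n/; /ɛ/ → [ɛ̃] before /ɲ/ — a vowel is nasalised by an immediately following nasal consonant.
The vowel /ə/ is adjacent to the following nasal /m/, so it acquires [+nasal] and surfaces as [ə̃].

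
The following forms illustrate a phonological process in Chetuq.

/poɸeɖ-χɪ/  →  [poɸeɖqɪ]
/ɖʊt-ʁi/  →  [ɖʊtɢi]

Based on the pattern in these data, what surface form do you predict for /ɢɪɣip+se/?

[ɢɪɣipte]

The data show progressive manner assimilation: /χ/ → [q] after /ɖ/; /ʁ/ → [ɢ] after /t/. In each pair only manner changes, matching the preceding consonant, while place and voice stay constant.
The rule targets /s/ (voiceless alveolar fricative), which sits after the trigger /p/ (stop).
Changing only its manner to stop gives [t] — the voiceless alveolar stop.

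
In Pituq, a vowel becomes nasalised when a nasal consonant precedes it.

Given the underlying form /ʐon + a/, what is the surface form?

[ʐonã]

The vowel /a/ is adjacent to the preceding nasal /n/, so it acquires [+nasal] and surfaces as [ã].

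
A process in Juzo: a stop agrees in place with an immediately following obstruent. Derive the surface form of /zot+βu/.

[zopβu]

The rule targets /t/ (voiceless alveolar stop), which sits before the trigger /β/ (bilabial).
The voiceless bilabial stop is [p], so /t/ → [p].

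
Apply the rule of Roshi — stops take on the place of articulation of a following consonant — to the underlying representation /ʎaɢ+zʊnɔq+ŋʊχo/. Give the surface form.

[ʎadzʊnɔkŋʊχo]

The rule targets /ɢ/ (voiced uvular stop), which sits before the trigger /z/ (alveolar).
Changing only its place to alveolar gives [d] — the voiced alveolar stop.
At the second juncture, /q/ likewise becomes [k] adjacent to /ŋ/.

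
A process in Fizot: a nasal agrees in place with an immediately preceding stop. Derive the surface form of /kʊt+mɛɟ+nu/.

The rule targets /m/ (voiced bilabial nasal), which sits after the trigger /t/ (alveolar).
Changing only its place to alveolar gives [n] — the voiced alveolar nasal.
At the second juncture, /n/ likewise becomes [ɲ] adjacent to /ɟ/.

[kʊtnɛɟɲu]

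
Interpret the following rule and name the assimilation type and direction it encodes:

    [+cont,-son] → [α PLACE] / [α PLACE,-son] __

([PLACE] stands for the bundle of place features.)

The rule copies the place features (abbreviated [PLACE]) from the environment onto the target, so the assimilating feature is place.
The conditioning segment sits to the left of the focus bar, meaning the trigger precedes the segment that changes — progressive assimilation.

progressive place assimilation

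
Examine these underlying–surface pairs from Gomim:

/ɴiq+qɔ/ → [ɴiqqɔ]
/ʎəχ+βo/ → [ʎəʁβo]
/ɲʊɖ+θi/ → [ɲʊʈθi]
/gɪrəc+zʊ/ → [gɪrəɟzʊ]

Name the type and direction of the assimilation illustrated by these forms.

regressive voicing assimilation

Underlying /χ/ is realised as [ʁ] next to /β/; /β/ itself does not change.
/χ/ is voiceless while /β/ is voiced; the output [ʁ] is voiced, matching the trigger — so the feature that spreads is voicing.
Place and manner are unchanged, so the assimilation is partial, not total.
The other alternating forms pattern the same way: /ɖ/ → [ʈ] before /θ/ (voiced → voiceless, matching voiceless); /c/ → [ɟ] before /z/ (voiceless → voiced, matching voiced) — only voicing changes, and always toward the following segment.
Nothing changes in [ɴiqqɔ]: there the adjacent consonants already agree in voicing (/q/ and /q/ are both voiceless), so this form is consistent with the same rule.
The trigger is the following segment, so the direction is regressive (anticipatory).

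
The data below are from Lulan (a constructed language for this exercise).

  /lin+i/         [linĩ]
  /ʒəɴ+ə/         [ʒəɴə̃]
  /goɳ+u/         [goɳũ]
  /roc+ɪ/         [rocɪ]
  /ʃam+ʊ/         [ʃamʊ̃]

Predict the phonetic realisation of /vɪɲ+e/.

The data show progressive nasality assimilation (vowel nasalisation): /i/ → [ĩ] after /n/; /ə/ → [ə̃] after /ɴ/; /u/ → [ũ] after /ɳ/; /ʊ/ → [ʊ̃] after /m/ — a vowel is nasalised by an immediately preceding nasal consonant.
No change occurs in [rocɪ] because the vowel at the boundary is adjacent to an oral consonant, not a nasal (/ɪ/ next to /c/).
The vowel /e/ is adjacent to the preceding nasal /ɲ/, so it acquires [+nasal] and surfaces as [ẽ].

[vɪɲẽ]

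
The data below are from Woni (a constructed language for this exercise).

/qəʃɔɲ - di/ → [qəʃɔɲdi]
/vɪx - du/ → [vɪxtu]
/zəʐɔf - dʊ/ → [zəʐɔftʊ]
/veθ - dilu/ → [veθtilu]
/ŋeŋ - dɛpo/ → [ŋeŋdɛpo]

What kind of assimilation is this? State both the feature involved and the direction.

Comparing underlying and surface forms, /d/ → [t] is the alternation; the neighbouring /x/ is constant.
/d/ is voiced while /x/ is voiceless; the output [t] is voiceless, matching the trigger — so the feature that spreads is voicing.
Place and manner are unchanged, so the assimilation is partial, not total.
Checking the remaining alternations: /d/ → [t] after /f/ (voiced → voiceless, matching voiceless); /d/ → [t] after /θ/ (voiced → voiceless, matching voiceless) — only voicing changes, and always toward the preceding segment.
No alternation appears in [qəʃɔɲdi], [ŋeŋdɛpo]: there the adjacent consonants already agree in voicing (/d/ and /ɲ/ are both voiced; /d/ and /ŋ/ are both voiced), so these forms are consistent with the same rule.
Since the segment that changes follows the conditioning segment, the assimilation is progressive.

progressive voicing assimilation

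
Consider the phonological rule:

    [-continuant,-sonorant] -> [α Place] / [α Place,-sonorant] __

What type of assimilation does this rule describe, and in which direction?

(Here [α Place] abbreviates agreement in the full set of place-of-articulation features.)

progressive place assimilation

The rule copies the place features (abbreviated [Place]) from the environment onto the target, so the assimilating feature is place.
The conditioning segment sits to the left of the focus bar, meaning the trigger precedes the segment that changes — progressive assimilation.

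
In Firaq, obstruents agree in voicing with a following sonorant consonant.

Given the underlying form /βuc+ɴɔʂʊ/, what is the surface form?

The rule targets /c/ (voiceless palatal stop), which sits before the trigger /ɴ/ (voiced).
A voiced palatal stop is [ɟ], so the surface segment is [ɟ].

[βuɟɴɔʂʊ]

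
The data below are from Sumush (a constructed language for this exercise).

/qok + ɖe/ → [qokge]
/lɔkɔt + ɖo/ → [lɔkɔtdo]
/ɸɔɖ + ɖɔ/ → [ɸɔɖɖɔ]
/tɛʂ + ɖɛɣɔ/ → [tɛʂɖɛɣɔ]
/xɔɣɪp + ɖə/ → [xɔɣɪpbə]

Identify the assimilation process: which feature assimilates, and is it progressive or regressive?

The segment that alternates is /ɖ/, which surfaces as [g] when adjacent to /k/.
The change retroflex → velar matches the place of the preceding /k/, identifying this as place assimilation.
Manner and voice are unchanged, so the assimilation is partial, not total.
The same holds elsewhere in the data: /ɖ/ → [d] after /t/ (retroflex → alveolar, matching alveolar); /ɖ/ → [b] after /p/ (retroflex → bilabial, matching bilabial) — only place changes, and always toward the preceding segment.
No alternation appears in [ɸɔɖɖɔ], [tɛʂɖɛɣɔ]: there the adjacent consonants already agree in place (/ɖ/ and /ɖ/ are both retroflex; /ɖ/ and /ʂ/ are both retroflex), so these forms are consistent with the same rule.
Since the segment that changes follows the conditioning segment, the assimilation is progressive.

progressive place assimilation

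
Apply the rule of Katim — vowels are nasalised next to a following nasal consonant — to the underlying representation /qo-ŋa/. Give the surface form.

[qõŋa]

The vowel /o/ is adjacent to the following nasal /ŋ/, so it acquires [+nasal] and surfaces as [õ].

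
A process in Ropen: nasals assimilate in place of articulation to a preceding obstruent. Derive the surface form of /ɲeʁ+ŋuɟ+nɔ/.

[ɲeʁɴuɟɲɔ]

The rule targets /ŋ/ (voiced velar nasal), which sits after the trigger /ʁ/ (uvular).
The voiced uvular nasal is [ɴ], so /ŋ/ → [ɴ].
At the second juncture, /n/ likewise becomes [ɲ] adjacent to /ɟ/.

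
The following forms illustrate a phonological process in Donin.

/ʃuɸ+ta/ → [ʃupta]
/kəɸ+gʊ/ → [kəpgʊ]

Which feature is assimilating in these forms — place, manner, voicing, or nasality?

manner

Underlying /ɸ/ is realised as [p] next to /t/; /t/ itself does not change.
The change fricative → stop matches the manner of the following /t/, identifying this as manner assimilation.
Checking the remaining alternation: /ɸ/ → [p] before /g/ (fricative → stop, matching a stop) — only manner changes, and always toward the following segment.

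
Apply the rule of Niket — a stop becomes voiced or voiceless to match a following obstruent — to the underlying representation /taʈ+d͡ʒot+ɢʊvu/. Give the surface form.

The rule targets /ʈ/ (voiceless retroflex stop), which sits before the trigger /d͡ʒ/ (voiced).
The voiced retroflex stop is [ɖ], so /ʈ/ → [ɖ].
The same rule applies at the second boundary: /t/ → [d] next to /ɢ/.

[taɖd͡ʒodɢʊvu]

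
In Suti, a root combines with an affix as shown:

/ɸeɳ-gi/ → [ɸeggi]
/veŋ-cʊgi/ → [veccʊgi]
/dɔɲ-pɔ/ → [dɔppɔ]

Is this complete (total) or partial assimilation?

total assimilation

Underlying /ɳ/ is realised as [g] next to /g/; /g/ itself does not change.
The output [g] is identical to the trigger /g/ — every feature (place, manner, voicing) has been copied — so this is total assimilation.
The other forms behave the same way: /ŋ/ → [c] before /c/; /ɲ/ → [p] before /p/ — in each case the output is a copy of the following consonant.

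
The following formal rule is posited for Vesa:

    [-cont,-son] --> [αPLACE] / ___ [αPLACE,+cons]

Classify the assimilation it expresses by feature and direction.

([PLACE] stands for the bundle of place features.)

The rule copies the place features (abbreviated [PLACE]) from the environment onto the target, so the assimilating feature is place.
Since the environment is written after the underscore, the trigger follows the target; the direction is regressive.

regressive place assimilation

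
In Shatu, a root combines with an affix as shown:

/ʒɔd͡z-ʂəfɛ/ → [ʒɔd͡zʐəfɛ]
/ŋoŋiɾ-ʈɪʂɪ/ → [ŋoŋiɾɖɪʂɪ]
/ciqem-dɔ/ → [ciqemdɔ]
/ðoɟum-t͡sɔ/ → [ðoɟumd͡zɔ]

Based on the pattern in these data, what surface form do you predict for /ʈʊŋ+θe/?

[ʈʊŋðe]

The data show progressive voicing assimilation: /ʂ/ → [ʐ] after /d͡z/; /ʈ/ → [ɖ] after /ɾ/; /t͡s/ → [d͡z] after /m/. In each pair only voicing changes, matching the preceding consonant, while place and manner stay constant.
No alternation appears in [ciqemdɔ]: there the adjacent consonants already agree in voicing (/d/ and /m/ are both voiced), so this form is consistent with the same rule.
/θ/ is a voiceless dental fricative. The preceding trigger /ŋ/ is voiced, so /θ/ must become voiced as well.
The voiced dental fricative is [ð], so /θ/ → [ð].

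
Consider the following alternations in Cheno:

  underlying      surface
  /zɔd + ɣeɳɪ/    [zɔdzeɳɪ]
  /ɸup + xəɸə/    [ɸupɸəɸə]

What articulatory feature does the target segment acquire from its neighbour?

place

The segment that alternates is /ɣ/, which surfaces as [z] when adjacent to /d/.
/ɣ/ is velar while /d/ is alveolar; the output [z] is alveolar, matching the trigger — so the feature that spreads is place.
The other alternating form patterns the same way: /x/ → [ɸ] after /p/ (velar → bilabial, matching bilabial) — only place changes, and always toward the preceding segment.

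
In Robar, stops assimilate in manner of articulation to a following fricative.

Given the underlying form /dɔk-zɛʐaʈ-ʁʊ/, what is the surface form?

[dɔxzɛʐaʂʁʊ]

The rule targets /k/ (voiceless velar stop), which sits before the trigger /z/ (fricative).
A voiceless velar fricative is [x], so the surface segment is [x].
At the second juncture, /ʈ/ likewise becomes [ʂ] adjacent to /ʁ/.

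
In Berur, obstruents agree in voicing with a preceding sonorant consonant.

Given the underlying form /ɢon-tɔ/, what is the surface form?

The rule targets /t/ (voiceless alveolar stop), which sits after the trigger /n/ (voiced).
The voiced alveolar stop is [d], so /t/ → [d].

[ɢondɔ]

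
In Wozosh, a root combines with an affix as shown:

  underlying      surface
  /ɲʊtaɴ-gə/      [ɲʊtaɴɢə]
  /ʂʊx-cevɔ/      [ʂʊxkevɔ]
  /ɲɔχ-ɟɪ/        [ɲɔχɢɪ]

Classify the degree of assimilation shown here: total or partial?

Comparing underlying and surface forms, /g/ → [ɢ] is the alternation; the neighbouring /ɴ/ is constant.
The change velar → uvular matches the place of the preceding /ɴ/, identifying this as place assimilation.
Manner and voice are unchanged, so the assimilation is partial, not total.
The same holds elsewhere in the data: /c/ → [k] after /x/ (palatal → velar, matching velar); /ɟ/ → [ɢ] after /χ/ (palatal → uvular, matching uvular) — only place changes, and always toward the preceding segment.

partial assimilation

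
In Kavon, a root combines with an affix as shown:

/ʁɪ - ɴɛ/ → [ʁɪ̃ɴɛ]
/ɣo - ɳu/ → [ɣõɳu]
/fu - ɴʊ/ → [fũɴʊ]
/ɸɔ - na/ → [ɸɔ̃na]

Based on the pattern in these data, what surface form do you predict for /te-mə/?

[tẽmə]

The data show regressive nasality assimilation (vowel nasalisation): /ɪ/ → [ɪ̃] before /ɴ/; /o/ → [õ] before /ɳ/; /u/ → [ũ] before /ɴ/; /ɔ/ → [ɔ̃] before /n/ — a vowel is nasalised by an immediately following nasal consonant.
/e/ sits next to the nasal /m/ and is therefore nasalised to [ẽ].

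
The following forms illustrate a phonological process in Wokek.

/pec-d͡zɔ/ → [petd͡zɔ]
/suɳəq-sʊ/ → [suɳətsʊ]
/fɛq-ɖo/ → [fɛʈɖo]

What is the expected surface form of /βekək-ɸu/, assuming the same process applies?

[βekəpɸu]

The data show regressive place assimilation: /c/ → [t] before /d͡z/; /q/ → [t] before /s/; /q/ → [ʈ] before /ɖ/. In each pair only place changes, matching the following consonant, while manner and voice stay constant.
/k/ is a voiceless velar stop. The following trigger /ɸ/ is bilabial, so /k/ must become bilabial as well.
Changing only its place to bilabial gives [p] — the voiceless bilabial stop.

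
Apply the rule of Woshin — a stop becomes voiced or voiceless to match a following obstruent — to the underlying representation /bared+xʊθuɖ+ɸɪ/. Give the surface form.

The rule targets /d/ (voiced alveolar stop), which sits before the trigger /x/ (voiceless).
Changing only its voicing to voiceless gives [t] — the voiceless alveolar stop.
The same rule applies at the second boundary: /ɖ/ → [ʈ] next to /ɸ/.

[baretxʊθuʈɸɪ]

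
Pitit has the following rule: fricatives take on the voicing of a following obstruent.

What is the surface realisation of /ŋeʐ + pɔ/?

/ʐ/ is a voiced retroflex fricative. The following trigger /p/ is voiceless, so /ʐ/ must become voiceless as well.
The voiceless retroflex fricative is [ʂ], so /ʐ/ → [ʂ].

[ŋeʂpɔ]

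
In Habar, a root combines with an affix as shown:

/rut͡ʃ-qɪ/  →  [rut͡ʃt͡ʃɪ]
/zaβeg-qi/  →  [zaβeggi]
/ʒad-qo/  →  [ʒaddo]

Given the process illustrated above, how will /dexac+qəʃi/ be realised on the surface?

The data show progressive total assimilation (/q/ → [t͡ʃ] after /t͡ʃ/; /q/ → [g] after /g/; /q/ → [d] after /d/): in every case the target segment becomes identical to its preceding neighbour, copying more than a single feature.
/q/ is the segment targeted by the rule; it sits immediately after /c/, so it assimilates completely and surfaces as [c].

[dexaccəʃi]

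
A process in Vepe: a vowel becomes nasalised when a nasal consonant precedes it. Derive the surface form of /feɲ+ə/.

The vowel /ə/ is adjacent to the preceding nasal /ɲ/, so it acquires [+nasal] and surfaces as [ə̃].

[feɲə̃]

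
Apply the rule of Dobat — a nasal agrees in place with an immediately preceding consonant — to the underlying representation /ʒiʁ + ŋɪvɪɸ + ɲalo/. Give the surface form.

/ŋ/ is a voiced velar nasal. The preceding trigger /ʁ/ is uvular, so /ŋ/ must become uvular as well.
The voiced uvular nasal is [ɴ], so /ŋ/ → [ɴ].
The same rule applies at the second boundary: /ɲ/ → [m] next to /ɸ/.

[ʒiʁɴɪvɪɸmalo]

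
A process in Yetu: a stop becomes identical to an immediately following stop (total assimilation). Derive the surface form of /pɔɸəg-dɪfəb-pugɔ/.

/g/ is the segment targeted by the rule; it sits immediately before /d/, so it assimilates completely and surfaces as [d].
At the second juncture, /b/ likewise becomes [p] adjacent to /p/.

[pɔɸəddɪfəppugɔ]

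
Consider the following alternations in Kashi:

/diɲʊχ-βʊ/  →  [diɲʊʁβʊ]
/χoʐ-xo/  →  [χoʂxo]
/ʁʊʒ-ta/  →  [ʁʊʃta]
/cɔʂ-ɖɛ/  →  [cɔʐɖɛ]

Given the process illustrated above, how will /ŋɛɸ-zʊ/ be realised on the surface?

The data show regressive voicing assimilation: /χ/ → [ʁ] before /β/; /ʐ/ → [ʂ] before /x/; /ʒ/ → [ʃ] before /t/; /ʂ/ → [ʐ] before /ɖ/. In each pair only voicing changes, matching the following consonant, while place and manner stay constant.
/ɸ/ is a voiceless bilabial fricative. The following trigger /z/ is voiced, so /ɸ/ must become voiced as well.
The voiced bilabial fricative is [β], so /ɸ/ → [β].

[ŋɛβzʊ]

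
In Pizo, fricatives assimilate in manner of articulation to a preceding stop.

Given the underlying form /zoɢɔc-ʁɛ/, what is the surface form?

[zoɢɔcɢɛ]

The rule targets /ʁ/ (voiced uvular fricative), which sits after the trigger /c/ (stop).
A voiced uvular stop is [ɢ], so the surface segment is [ɢ].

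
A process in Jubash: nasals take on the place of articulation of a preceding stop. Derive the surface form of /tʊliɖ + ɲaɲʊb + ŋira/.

[tʊliɖɳaɲʊbmira]

The rule targets /ɲ/ (voiced palatal nasal), which sits after the trigger /ɖ/ (retroflex).
A voiced retroflex nasal is [ɳ], so the surface segment is [ɳ].
The same rule applies at the second boundary: /ŋ/ → [m] next to /b/.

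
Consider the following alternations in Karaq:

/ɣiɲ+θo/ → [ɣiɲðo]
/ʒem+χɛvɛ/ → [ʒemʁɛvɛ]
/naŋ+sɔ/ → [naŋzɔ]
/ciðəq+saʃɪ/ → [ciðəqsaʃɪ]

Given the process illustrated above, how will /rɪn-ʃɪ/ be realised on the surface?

The data show progressive voicing assimilation: /θ/ → [ð] after /ɲ/; /χ/ → [ʁ] after /m/; /s/ → [z] after /ŋ/. In each pair only voicing changes, matching the preceding consonant, while place and manner stay constant.
Nothing changes in [ciðəqsaʃɪ]: there the adjacent consonants already agree in voicing (/s/ and /q/ are both voiceless), so this form is consistent with the same rule.
The rule targets /ʃ/ (voiceless postalveolar fricative), which sits after the trigger /n/ (voiced).
Changing only its voicing to voiced gives [ʒ] — the voiced postalveolar fricative.

[rɪnʒɪ]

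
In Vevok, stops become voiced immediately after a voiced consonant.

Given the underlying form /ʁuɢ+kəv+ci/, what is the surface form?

[ʁuɢgəvɟi]

The rule targets /k/ (voiceless velar stop), which sits after the trigger /ɢ/ (voiced).
The voiced velar stop is [g], so /k/ → [g].
The same rule applies at the second boundary: /c/ → [ɟ] next to /v/.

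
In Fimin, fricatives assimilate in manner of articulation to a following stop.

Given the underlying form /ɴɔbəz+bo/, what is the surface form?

The rule targets /z/ (voiced alveolar fricative), which sits before the trigger /b/ (stop).
Changing only its manner to stop gives [d] — the voiced alveolar stop.

[ɴɔbədbo]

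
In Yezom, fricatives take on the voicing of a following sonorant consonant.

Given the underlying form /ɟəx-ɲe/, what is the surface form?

[ɟəɣɲe]

The rule targets /x/ (voiceless velar fricative), which sits before the trigger /ɲ/ (voiced).
The voiced velar fricative is [ɣ], so /x/ → [ɣ].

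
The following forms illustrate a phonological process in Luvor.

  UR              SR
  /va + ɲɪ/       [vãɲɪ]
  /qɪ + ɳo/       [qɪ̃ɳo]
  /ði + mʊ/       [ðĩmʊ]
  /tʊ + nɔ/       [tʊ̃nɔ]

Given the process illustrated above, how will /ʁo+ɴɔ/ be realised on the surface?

The data show regressive nasality assimilation (vowel nasalisation): /a/ → [ã] before /ɲ/; /ɪ/ → [ɪ̃] before /ɳ/; /i/ → [ĩ] before /m/; /ʊ/ → [ʊ̃] before /n/ — a vowel is nasalised by an immediately following nasal consonant.
/o/ sits next to the nasal /ɴ/ and is therefore nasalised to [õ].

[ʁõɴɔ]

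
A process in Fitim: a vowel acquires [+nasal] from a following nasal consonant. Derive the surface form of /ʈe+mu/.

/e/ sits next to the nasal /m/ and is therefore nasalised to [ẽ].

[ʈẽmu]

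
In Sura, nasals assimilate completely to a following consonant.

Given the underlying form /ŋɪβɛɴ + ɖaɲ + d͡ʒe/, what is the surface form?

/ɴ/ is the segment targeted by the rule; it sits immediately before /ɖ/, so it assimilates completely and surfaces as [ɖ].
At the second juncture, /ɲ/ likewise becomes [d͡ʒ] adjacent to /d͡ʒ/.

[ŋɪβɛɖɖad͡ʒd͡ʒe]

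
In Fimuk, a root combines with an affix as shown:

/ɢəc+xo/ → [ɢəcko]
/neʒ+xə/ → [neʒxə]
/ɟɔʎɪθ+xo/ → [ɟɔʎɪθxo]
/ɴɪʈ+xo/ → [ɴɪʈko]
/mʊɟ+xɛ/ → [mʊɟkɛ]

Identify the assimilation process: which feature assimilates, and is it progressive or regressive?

progressive manner assimilation

Underlying /x/ is realised as [k] next to /c/; /c/ itself does not change.
/x/ is a fricative while /c/ is a stop; the output [k] is a stop, matching the trigger — so the feature that spreads is manner.
Place and voice are unchanged, so the assimilation is partial, not total.
Checking the remaining alternations: /x/ → [k] after /ʈ/ (fricative → stop, matching a stop); /x/ → [k] after /ɟ/ (fricative → stop, matching a stop) — only manner changes, and always toward the preceding segment.
Nothing changes in [neʒxə], [ɟɔʎɪθxo]: there the adjacent consonants already agree in manner (/x/ and /ʒ/ are both fricatives; /x/ and /θ/ are both fricatives), so these forms are consistent with the same rule.
The trigger is the preceding segment, so the direction is progressive (perseverative).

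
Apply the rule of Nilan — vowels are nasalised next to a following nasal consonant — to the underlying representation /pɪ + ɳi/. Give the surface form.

The vowel /ɪ/ is adjacent to the following nasal /ɳ/, so it acquires [+nasal] and surfaces as [ɪ̃].

[pɪ̃ɳi]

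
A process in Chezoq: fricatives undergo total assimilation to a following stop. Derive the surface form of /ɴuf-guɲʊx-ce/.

[ɴugguɲʊcce]

/f/ is the segment targeted by the rule; it sits immediately before /g/, so it assimilates completely and surfaces as [g].
The same rule applies at the second boundary: /x/ → [c] next to /c/.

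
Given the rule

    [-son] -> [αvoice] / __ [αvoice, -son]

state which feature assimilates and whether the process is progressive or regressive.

The rule copies [voice] from the environment onto the target, so the assimilating feature is voicing.
Since the environment is written after the underscore, the trigger follows the target; the direction is regressive.

regressive voicing assimilation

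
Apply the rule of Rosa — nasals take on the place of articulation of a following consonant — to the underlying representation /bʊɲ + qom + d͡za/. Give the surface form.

/ɲ/ is a voiced palatal nasal. The following trigger /q/ is uvular, so /ɲ/ must become uvular as well.
A voiced uvular nasal is [ɴ], so the surface segment is [ɴ].
At the second juncture, /m/ likewise becomes [n] adjacent to /d͡z/.

[bʊɴqond͡za]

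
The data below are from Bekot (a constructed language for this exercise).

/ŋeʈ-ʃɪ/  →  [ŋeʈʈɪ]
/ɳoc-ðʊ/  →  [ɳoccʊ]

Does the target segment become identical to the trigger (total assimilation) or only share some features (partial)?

total assimilation

Underlying /ʃ/ is realised as [ʈ] next to /ʈ/; /ʈ/ itself does not change.
The output [ʈ] is identical to the trigger /ʈ/ — every feature (place, manner, voicing) has been copied — so this is total assimilation.
The other form behaves the same way: /ð/ → [c] after /c/ — in each case the output is a copy of the preceding consonant.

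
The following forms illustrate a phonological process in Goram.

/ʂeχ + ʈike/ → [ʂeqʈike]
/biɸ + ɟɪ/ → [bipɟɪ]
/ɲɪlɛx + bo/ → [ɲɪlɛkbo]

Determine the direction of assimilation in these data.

regressive

Underlying /χ/ is realised as [q] next to /ʈ/; /ʈ/ itself does not change.
/χ/ is a fricative while /ʈ/ is a stop; the output [q] is a stop, matching the trigger — so the feature that spreads is manner.
The other alternating forms pattern the same way: /ɸ/ → [p] before /ɟ/ (fricative → stop, matching a stop); /x/ → [k] before /b/ (fricative → stop, matching a stop) — only manner changes, and always toward the following segment.
Since the segment that changes precedes the conditioning segment, the assimilation is regressive.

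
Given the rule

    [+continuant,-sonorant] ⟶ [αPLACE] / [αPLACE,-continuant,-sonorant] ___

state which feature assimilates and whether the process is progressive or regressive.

The rule copies the place features (abbreviated [PLACE]) from the environment onto the target, so the assimilating feature is place.
Since the environment is written before the underscore, the trigger precedes the target; the direction is progressive.

progressive place assimilation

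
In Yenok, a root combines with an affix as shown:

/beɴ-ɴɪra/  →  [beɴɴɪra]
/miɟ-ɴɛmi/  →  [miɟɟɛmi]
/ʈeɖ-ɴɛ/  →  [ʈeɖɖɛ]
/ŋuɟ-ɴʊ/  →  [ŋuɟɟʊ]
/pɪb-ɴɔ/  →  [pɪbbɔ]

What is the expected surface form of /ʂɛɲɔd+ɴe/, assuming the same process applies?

[ʂɛɲɔdde]

The data show progressive total assimilation (/ɴ/ → [ɟ] after /ɟ/; /ɴ/ → [ɖ] after /ɖ/; /ɴ/ → [b] after /b/): in every case the target segment becomes identical to its preceding neighbour, copying more than a single feature.
In [beɴɴɪra] the two consonants at the boundary are already identical (/ɴ/ + /ɴ/), so the rule applies vacuously and nothing changes.
/ɴ/ is the segment targeted by the rule; it sits immediately after /d/, so it assimilates completely and surfaces as [d].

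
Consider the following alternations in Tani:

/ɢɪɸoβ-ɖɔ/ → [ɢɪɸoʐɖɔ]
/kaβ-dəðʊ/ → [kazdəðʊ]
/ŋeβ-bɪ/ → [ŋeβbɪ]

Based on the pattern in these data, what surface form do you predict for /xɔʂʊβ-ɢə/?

The data show regressive place assimilation: /β/ → [ʐ] before /ɖ/; /β/ → [z] before /d/. In each pair only place changes, matching the following consonant, while manner and voice stay constant.
No alternation appears in [ŋeβbɪ]: there the adjacent consonants already agree in place (/β/ and /b/ are both bilabial), so this form is consistent with the same rule.
/β/ is a voiced bilabial fricative. The following trigger /ɢ/ is uvular, so /β/ must become uvular as well.
The voiced uvular fricative is [ʁ], so /β/ → [ʁ].

[xɔʂʊʁɢə]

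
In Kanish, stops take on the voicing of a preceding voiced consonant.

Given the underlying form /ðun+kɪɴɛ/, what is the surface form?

[ðungɪɴɛ]

The rule targets /k/ (voiceless velar stop), which sits after the trigger /n/ (voiced).
Changing only its voicing to voiced gives [g] — the voiced velar stop.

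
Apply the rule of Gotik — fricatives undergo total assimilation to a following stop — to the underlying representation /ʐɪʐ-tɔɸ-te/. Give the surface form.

[ʐɪttɔtte]

/ʐ/ is the segment targeted by the rule; it sits immediately before /t/, so it assimilates completely and surfaces as [t].
The same rule applies at the second boundary: /ɸ/ → [t] next to /t/.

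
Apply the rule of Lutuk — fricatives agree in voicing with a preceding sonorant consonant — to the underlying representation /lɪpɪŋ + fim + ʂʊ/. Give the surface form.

The rule targets /f/ (voiceless labiodental fricative), which sits after the trigger /ŋ/ (voiced).
The voiced labiodental fricative is [v], so /f/ → [v].
At the second juncture, /ʂ/ likewise becomes [ʐ] adjacent to /m/.

[lɪpɪŋvimʐʊ]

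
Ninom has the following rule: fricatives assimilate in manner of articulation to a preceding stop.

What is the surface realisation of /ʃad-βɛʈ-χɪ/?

[ʃadbɛʈqɪ]

/β/ is a voiced bilabial fricative. The preceding trigger /d/ is a stop, so /β/ must become a stop as well.
The voiced bilabial stop is [b], so /β/ → [b].
At the second juncture, /χ/ likewise becomes [q] adjacent to /ʈ/.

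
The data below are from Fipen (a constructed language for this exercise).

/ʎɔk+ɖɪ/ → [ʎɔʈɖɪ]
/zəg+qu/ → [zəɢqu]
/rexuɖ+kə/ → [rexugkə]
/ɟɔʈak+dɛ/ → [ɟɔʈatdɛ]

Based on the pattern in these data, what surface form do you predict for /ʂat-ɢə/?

The data show regressive place assimilation: /k/ → [ʈ] before /ɖ/; /g/ → [ɢ] before /q/; /ɖ/ → [g] before /k/; /k/ → [t] before /d/. In each pair only place changes, matching the following consonant, while manner and voice stay constant.
/t/ is a voiceless alveolar stop. The following trigger /ɢ/ is uvular, so /t/ must become uvular as well.
A voiceless uvular stop is [q], so the surface segment is [q].

[ʂaqɢə]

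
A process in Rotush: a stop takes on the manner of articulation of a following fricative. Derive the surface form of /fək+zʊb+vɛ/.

[fəxzʊβvɛ]

/k/ is a voiceless velar stop. The following trigger /z/ is a fricative, so /k/ must become a fricative as well.
Changing only its manner to fricative gives [x] — the voiceless velar fricative.
At the second juncture, /b/ likewise becomes [β] adjacent to /v/.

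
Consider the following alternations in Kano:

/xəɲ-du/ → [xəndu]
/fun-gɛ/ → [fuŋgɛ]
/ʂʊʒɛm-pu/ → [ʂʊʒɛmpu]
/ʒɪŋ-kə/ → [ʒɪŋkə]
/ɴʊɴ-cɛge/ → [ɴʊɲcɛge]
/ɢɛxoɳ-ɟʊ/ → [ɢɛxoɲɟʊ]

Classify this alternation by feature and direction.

regressive place assimilation

The segment that alternates is /ɲ/, which surfaces as [n] when adjacent to /d/.
/ɲ/ is palatal while /d/ is alveolar; the output [n] is alveolar, matching the trigger — so the feature that spreads is place.
Manner and voice are unchanged, so the assimilation is partial, not total.
The other alternating forms pattern the same way: /n/ → [ŋ] before /g/ (alveolar → velar, matching velar); /ɴ/ → [ɲ] before /c/ (uvular → palatal, matching palatal); /ɳ/ → [ɲ] before /ɟ/ (retroflex → palatal, matching palatal) — only place changes, and always toward the following segment.
No alternation appears in [ʂʊʒɛmpu], [ʒɪŋkə]: there the adjacent consonants already agree in place (/m/ and /p/ are both bilabial; /ŋ/ and /k/ are both velar), so these forms are consistent with the same rule.
Since the segment that changes precedes the conditioning segment, the assimilation is regressive.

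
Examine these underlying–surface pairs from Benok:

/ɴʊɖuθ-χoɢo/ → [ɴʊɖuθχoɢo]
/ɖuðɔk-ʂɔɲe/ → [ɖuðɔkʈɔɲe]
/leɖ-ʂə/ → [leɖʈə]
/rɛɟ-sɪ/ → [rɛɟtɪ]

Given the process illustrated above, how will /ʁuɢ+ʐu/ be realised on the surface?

The data show progressive manner assimilation: /ʂ/ → [ʈ] after /k/; /ʂ/ → [ʈ] after /ɖ/; /s/ → [t] after /ɟ/. In each pair only manner changes, matching the preceding consonant, while place and voice stay constant.
Nothing changes in [ɴʊɖuθχoɢo]: there the adjacent consonants already agree in manner (/χ/ and /θ/ are both fricatives), so this form is consistent with the same rule.
/ʐ/ is a voiced retroflex fricative. The preceding trigger /ɢ/ is a stop, so /ʐ/ must become a stop as well.
The voiced retroflex stop is [ɖ], so /ʐ/ → [ɖ].

[ʁuɢɖu]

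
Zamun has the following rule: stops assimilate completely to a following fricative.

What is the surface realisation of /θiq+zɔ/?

/q/ is the segment targeted by the rule; it sits immediately before /z/, so it assimilates completely and surfaces as [z].

[θizzɔ]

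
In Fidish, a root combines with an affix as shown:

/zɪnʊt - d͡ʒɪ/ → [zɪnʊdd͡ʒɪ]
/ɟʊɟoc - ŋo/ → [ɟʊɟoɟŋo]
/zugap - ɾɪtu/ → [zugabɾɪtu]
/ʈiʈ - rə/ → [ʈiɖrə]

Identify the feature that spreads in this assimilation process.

voicing

Underlying /t/ is realised as [d] next to /d͡ʒ/; /d͡ʒ/ itself does not change.
/t/ is voiceless while /d͡ʒ/ is voiced; the output [d] is voiced, matching the trigger — so the feature that spreads is voicing.
The other alternating forms pattern the same way: /c/ → [ɟ] before /ŋ/ (voiceless → voiced, matching voiced); /p/ → [b] before /ɾ/ (voiceless → voiced, matching voiced); /ʈ/ → [ɖ] before /r/ (voiceless → voiced, matching voiced) — only voicing changes, and always toward the following segment.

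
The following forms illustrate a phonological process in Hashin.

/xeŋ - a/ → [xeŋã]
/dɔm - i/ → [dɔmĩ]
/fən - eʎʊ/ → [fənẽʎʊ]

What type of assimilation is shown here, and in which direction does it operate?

The vowel /a/ surfaces as nasalised [ã] next to the preceding nasal /ŋ/ — it has acquired the [+nasal] feature of its neighbour.
The other forms show the same pattern: /i/ → [ĩ] after /m/; /e/ → [ẽ] after /n/ — each time a vowel is nasalised next to a preceding nasal.
Because the conditioning nasal is to the left of the vowel that changes, the process is progressive (perseverative).

progressive nasality assimilation (vowel nasalisation)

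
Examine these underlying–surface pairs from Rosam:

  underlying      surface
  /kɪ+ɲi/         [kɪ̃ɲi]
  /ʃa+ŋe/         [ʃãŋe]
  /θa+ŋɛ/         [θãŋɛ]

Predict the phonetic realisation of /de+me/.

The data show regressive nasality assimilation (vowel nasalisation): /ɪ/ → [ɪ̃] before /ɲ/; /a/ → [ã] before /ŋ/ — a vowel is nasalised by an immediately following nasal consonant.
/e/ sits next to the nasal /m/ and is therefore nasalised to [ẽ].

[dẽme]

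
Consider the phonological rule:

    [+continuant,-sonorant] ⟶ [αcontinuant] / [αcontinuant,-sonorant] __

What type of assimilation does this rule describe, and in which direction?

progressive manner assimilation

The shared variable α links the value of [continuant] on the target to that of the neighbouring obstruent. [continuant] distinguishes stops from fricatives — a manner-of-articulation feature — so this is manner assimilation.
The conditioning segment sits to the left of the focus bar, meaning the trigger precedes the segment that changes — progressive assimilation.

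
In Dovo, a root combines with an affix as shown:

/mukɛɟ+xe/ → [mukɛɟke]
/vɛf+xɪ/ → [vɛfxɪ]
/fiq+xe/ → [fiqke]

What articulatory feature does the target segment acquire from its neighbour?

The segment that alternates is /x/, which surfaces as [k] when adjacent to /ɟ/.
The change fricative → stop matches the manner of the preceding /ɟ/, identifying this as manner assimilation.
The other alternating form patterns the same way: /x/ → [k] after /q/ (fricative → stop, matching a stop) — only manner changes, and always toward the preceding segment.
No alternation appears in [vɛfxɪ]: there the adjacent consonants already agree in manner (/x/ and /f/ are both fricatives), so this form is consistent with the same rule.

manner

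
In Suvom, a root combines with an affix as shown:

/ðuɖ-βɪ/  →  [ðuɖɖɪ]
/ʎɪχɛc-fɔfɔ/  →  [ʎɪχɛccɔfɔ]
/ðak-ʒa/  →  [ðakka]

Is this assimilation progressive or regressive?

Underlying /β/ is realised as [ɖ] next to /ɖ/; /ɖ/ itself does not change.
The output [ɖ] is identical to the trigger /ɖ/ — every feature (place, manner, voicing) has been copied — so this is total assimilation.
The other forms behave the same way: /f/ → [c] after /c/; /ʒ/ → [k] after /k/ — in each case the output is a copy of the preceding consonant.
The trigger is the preceding segment, so the direction is progressive (perseverative).

progressive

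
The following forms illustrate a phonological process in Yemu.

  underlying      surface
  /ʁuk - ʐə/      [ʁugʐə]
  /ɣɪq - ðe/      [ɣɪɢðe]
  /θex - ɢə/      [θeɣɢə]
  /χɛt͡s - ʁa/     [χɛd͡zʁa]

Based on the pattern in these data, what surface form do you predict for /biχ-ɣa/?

[biʁɣa]

The data show regressive voicing assimilation: /k/ → [g] before /ʐ/; /q/ → [ɢ] before /ð/; /x/ → [ɣ] before /ɢ/; /t͡s/ → [d͡z] before /ʁ/. In each pair only voicing changes, matching the following consonant, while place and manner stay constant.
The rule targets /χ/ (voiceless uvular fricative), which sits before the trigger /ɣ/ (voiced).
The voiced uvular fricative is [ʁ], so /χ/ → [ʁ].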